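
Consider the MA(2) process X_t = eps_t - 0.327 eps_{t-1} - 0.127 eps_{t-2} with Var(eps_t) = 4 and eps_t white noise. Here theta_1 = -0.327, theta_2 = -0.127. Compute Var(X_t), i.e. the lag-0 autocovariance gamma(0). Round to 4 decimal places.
\gamma(0) = 4.4922

For an MA(q) process X_t = eps_t + sum_i theta_i eps_{t-i} with
Var(eps_t) = sigma^2, the variance is
  gamma(0) = sigma^2 * (1 + sum_i theta_i^2).
  sum_i theta_i^2 = (-0.327)^2 + (-0.127)^2 = 0.106929 + 0.016129 = 0.123058.
  gamma(0) = 4 * (1 + 0.123058) = 4 * 1.123058 = 4.492232, which rounds to 4.4922.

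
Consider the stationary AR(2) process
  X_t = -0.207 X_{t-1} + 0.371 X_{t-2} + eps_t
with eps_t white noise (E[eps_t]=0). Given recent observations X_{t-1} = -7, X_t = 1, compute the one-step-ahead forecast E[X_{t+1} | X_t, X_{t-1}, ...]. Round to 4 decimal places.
E[X_{t+1} \mid \mathcal F_t] = -2.8040

For an AR(p) model X_t = c + sum_i phi_i X_{t-i} + eps_t, the
one-step-ahead conditional mean is
  E[X_{t+1} | X_t, ...] = c + sum_i phi_i X_{t+1-i}.
Substitute known values:
  E[X_{t+1} | ...] = (-0.207) * (1) + (0.371) * (-7)
                   = -2.8040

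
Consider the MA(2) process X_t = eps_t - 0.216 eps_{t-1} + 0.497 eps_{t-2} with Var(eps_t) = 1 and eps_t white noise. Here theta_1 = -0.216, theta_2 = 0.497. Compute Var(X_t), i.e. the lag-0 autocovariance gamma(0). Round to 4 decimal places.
\gamma(0) = 1.2937

For an MA(q) process X_t = eps_t + sum_i theta_i eps_{t-i} with
Var(eps_t) = sigma^2, the variance is
  gamma(0) = sigma^2 * (1 + sum_i theta_i^2).
  sum_i theta_i^2 = (-0.216)^2 + (0.497)^2 = 0.046656 + 0.247009 = 0.293665.
  gamma(0) = 1 * (1 + 0.293665) = 1 * 1.293665 = 1.293665, which rounds to 1.2937.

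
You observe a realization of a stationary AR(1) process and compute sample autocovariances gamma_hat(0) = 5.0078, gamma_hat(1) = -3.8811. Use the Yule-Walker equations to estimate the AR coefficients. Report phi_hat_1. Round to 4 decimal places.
\hat\phi_{1} = -0.7750

The Yule-Walker equations for an AR(p) process read, in matrix form,
  Gamma_p phi = r_p,   with   (Gamma_p)_{ij} = gamma(|i - j|),
                       (r_p)_i = gamma(i),   i,j = 1..p.
Substitute the sample gammas (Toeplitz matrix and right-hand side of size 1):
  Gamma_p = [[5.0078]]
  r_p     = [-3.8811]
With p = 1 this is the single equation gamma(0) phi_1 = gamma(1):
  phi_hat_1 = gamma(1) / gamma(0) = -3.8811 / 5.0078 = -0.7750.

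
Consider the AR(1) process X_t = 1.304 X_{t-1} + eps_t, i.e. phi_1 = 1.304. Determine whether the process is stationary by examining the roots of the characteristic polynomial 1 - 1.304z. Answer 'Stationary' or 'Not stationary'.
\text{Not stationary}

The AR(p) characteristic polynomial is P(z) = 1 - 1.304z.
Stationarity requires all roots to lie outside the unit circle, i.e. |z| > 1 for every root.
This is linear in z: 1 + (-1.304) z = 0  =>  z = -1/(-1.304) = 0.766871,  |z| = 0.766871.
Moduli of all roots: 0.7669.
All moduli strictly greater than 1? No.
Verdict: Not stationary.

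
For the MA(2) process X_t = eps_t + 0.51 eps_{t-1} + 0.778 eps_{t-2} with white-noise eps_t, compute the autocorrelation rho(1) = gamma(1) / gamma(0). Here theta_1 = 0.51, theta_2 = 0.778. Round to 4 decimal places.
\rho(1) = 0.4861

For an MA(q) process with theta_0 = 1, the autocovariance is
  gamma(k) = sigma^2 * sum_{i=0..q-k} theta_i * theta_{i+k},
and rho(k) = gamma(k) / gamma(0). Sigma^2 cancels.
  numerator   = (1)*(0.51) + (0.51)*(0.778) = 0.90678.
  denominator = (1)^2 + (0.51)^2 + (0.778)^2 = 1.865384.
  rho(1) = 0.90678 / 1.865384 = 0.4861.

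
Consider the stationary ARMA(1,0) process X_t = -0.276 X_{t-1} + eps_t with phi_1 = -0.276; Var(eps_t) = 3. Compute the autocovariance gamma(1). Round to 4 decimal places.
\gamma(1) = -0.8963

Multiply the model equation by X_{t-k} and take expectations. With theta_0 = psi_0 = 1 and psi_j the MA(infinity) weights, this gives
  gamma(k) - sum_i phi_i gamma(k-i) = c_k,
  c_k = sigma^2 * sum_{j=k..q} theta_j psi_{j-k}   (c_k = 0 for k > q),
using gamma(-m) = gamma(m).
Pure AR (q = 0): c_0 = sigma^2 = 3, c_k = 0 for k >= 1.
Equations for k = 0 and k = 1 (AR order 1):
  gamma(0) = phi_1 gamma(1) + c_0
  gamma(1) = phi_1 gamma(0) + c_1
Substituting the second into the first: gamma(0) (1 - phi_1^2) = c_0 + phi_1 c_1, so
  gamma(0) = c_0 / (1 - phi_1^2) = 3 / (1 - (-0.276)^2) = 3 / 0.923824 = 3.247372.
  gamma(1) = phi_1 gamma(0) = (-0.276)(3.247372) = -0.896275.
Therefore gamma(1) = -0.8963 (to 4 decimal places).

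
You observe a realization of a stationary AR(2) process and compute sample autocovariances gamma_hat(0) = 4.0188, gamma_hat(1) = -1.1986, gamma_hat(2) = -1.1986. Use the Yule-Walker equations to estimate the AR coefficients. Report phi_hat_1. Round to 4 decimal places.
\hat\phi_{1} = -0.4250

The Yule-Walker equations for an AR(p) process read, in matrix form,
  Gamma_p phi = r_p,   with   (Gamma_p)_{ij} = gamma(|i - j|),
                       (r_p)_i = gamma(i),   i,j = 1..p.
Substitute the sample gammas (Toeplitz matrix and right-hand side of size 2):
  Gamma_p = [[4.0188, -1.1986], [-1.1986, 4.0188]]
  r_p     = [-1.1986, -1.1986]
Written out:
  4.0188 phi_1 - 1.1986 phi_2 = -1.1986
  -1.1986 phi_1 + 4.0188 phi_2 = -1.1986
Solve by Cramer's rule:
  det = gamma(0)^2 - gamma(1)^2 = (4.0188)^2 - (-1.1986)^2 = 16.15075344 - 1.43664196 = 14.71411148
  phi_hat_1 = [gamma(1) gamma(0) - gamma(1) gamma(2)] / det = [(-1.1986)(4.0188) - (-1.1986)(-1.1986)] / 14.71411148 = -6.25357564 / 14.71411148 = -0.425
  phi_hat_2 = [gamma(0) gamma(2) - gamma(1)^2] / det = [(4.0188)(-1.1986) - (-1.1986)^2] / 14.71411148 = -6.25357564 / 14.71411148 = -0.425
So phi_hat = [-0.4250, -0.4250].
Therefore phi_hat_1 = -0.4250.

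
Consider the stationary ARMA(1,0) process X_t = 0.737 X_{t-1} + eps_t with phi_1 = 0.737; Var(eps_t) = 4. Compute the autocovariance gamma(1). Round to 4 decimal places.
\gamma(1) = 6.4532

Multiply the model equation by X_{t-k} and take expectations. With theta_0 = psi_0 = 1 and psi_j the MA(infinity) weights, this gives
  gamma(k) - sum_i phi_i gamma(k-i) = c_k,
  c_k = sigma^2 * sum_{j=k..q} theta_j psi_{j-k}   (c_k = 0 for k > q),
using gamma(-m) = gamma(m).
Pure AR (q = 0): c_0 = sigma^2 = 4, c_k = 0 for k >= 1.
Equations for k = 0 and k = 1 (AR order 1):
  gamma(0) = phi_1 gamma(1) + c_0
  gamma(1) = phi_1 gamma(0) + c_1
Substituting the second into the first: gamma(0) (1 - phi_1^2) = c_0 + phi_1 c_1, so
  gamma(0) = c_0 / (1 - phi_1^2) = 4 / (1 - (0.737)^2) = 4 / 0.456831 = 8.755973.
  gamma(1) = phi_1 gamma(0) = (0.737)(8.755973) = 6.453152.
Therefore gamma(1) = 6.4532 (to 4 decimal places).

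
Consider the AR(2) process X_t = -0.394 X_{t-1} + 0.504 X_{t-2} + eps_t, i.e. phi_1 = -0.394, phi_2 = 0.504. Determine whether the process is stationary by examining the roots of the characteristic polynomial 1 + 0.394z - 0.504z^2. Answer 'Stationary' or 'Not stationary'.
\text{Stationary}

The AR(p) characteristic polynomial is P(z) = 1 + 0.394z - 0.504z^2.
Stationarity requires all roots to lie outside the unit circle, i.e. |z| > 1 for every root.
Set 1 + (0.394) z + (-0.504) z^2 = 0, i.e. a z^2 + b z + c = 0 with a = -0.504, b = 0.394, c = 1.
Discriminant D = b^2 - 4ac = (0.394)^2 - 4*(-0.504)*1 = 0.155236 - (-2.016) = 2.171236.
D >= 0, so the roots are real: z = (-b +/- sqrt(D)) / (2a) = (-0.394 +/- 1.473511) / (-1.008).
  z_1 = (-0.394 + 1.473511) / (-1.008) = -1.0709,   |z_1| = 1.0709.
  z_2 = (-0.394 - 1.473511) / (-1.008) = 1.8527,   |z_2| = 1.8527.
Moduli of all roots: 1.0709, 1.8527.
All moduli strictly greater than 1? Yes.
Verdict: Stationary.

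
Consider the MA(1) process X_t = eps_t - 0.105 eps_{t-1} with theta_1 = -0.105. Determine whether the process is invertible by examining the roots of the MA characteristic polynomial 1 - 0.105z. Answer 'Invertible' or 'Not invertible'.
\text{Invertible}

The MA(q) characteristic polynomial is P(z) = 1 - 0.105z.
Invertibility requires all roots to lie outside the unit circle, i.e. |z| > 1 for every root.
This is linear in z: 1 + (-0.105) z = 0  =>  z = -1/(-0.105) = 9.52381,  |z| = 9.52381.
Moduli of all roots: 9.5238.
All moduli strictly greater than 1? Yes.
Verdict: Invertible.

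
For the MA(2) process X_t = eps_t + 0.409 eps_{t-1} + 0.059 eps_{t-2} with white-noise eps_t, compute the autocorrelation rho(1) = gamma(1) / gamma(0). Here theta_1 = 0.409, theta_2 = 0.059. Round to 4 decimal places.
\rho(1) = 0.3700

For an MA(q) process with theta_0 = 1, the autocovariance is
  gamma(k) = sigma^2 * sum_{i=0..q-k} theta_i * theta_{i+k},
and rho(k) = gamma(k) / gamma(0). Sigma^2 cancels.
  numerator   = (1)*(0.409) + (0.409)*(0.059) = 0.433131.
  denominator = (1)^2 + (0.409)^2 + (0.059)^2 = 1.170762.
  rho(1) = 0.433131 / 1.170762 = 0.3700.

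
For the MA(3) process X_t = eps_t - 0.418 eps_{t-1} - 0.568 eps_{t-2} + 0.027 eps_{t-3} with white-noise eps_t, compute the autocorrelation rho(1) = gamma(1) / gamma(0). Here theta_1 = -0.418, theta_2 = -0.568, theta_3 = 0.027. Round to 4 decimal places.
\rho(1) = -0.1308

For an MA(q) process with theta_0 = 1, the autocovariance is
  gamma(k) = sigma^2 * sum_{i=0..q-k} theta_i * theta_{i+k},
and rho(k) = gamma(k) / gamma(0). Sigma^2 cancels.
  numerator   = (1)*(-0.418) + (-0.418)*(-0.568) + (-0.568)*(0.027) = -0.195912.
  denominator = (1)^2 + (-0.418)^2 + (-0.568)^2 + (0.027)^2 = 1.498077.
  rho(1) = -0.195912 / 1.498077 = -0.1308.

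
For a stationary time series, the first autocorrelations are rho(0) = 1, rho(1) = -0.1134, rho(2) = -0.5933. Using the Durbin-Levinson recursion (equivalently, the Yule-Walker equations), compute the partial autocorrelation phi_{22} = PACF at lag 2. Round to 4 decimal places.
\phi_{22} = -0.6141

The PACF at lag k is phi_{kk}, the last component of the solution
to the Yule-Walker system G_k phi = r_k where
  (G_k)_{ij} = rho(|i - j|), (r_k)_i = rho(i), i,j = 1..k.
Equivalently, Durbin-Levinson gives phi_{kk} iteratively:
  phi_{11} = rho(1)
  phi_{kk} = [rho(k) - sum_{j=1..k-1} phi_{k-1,j} rho(k-j)]
            / [1 - sum_{j=1..k-1} phi_{k-1,j} rho(j)],
  phi_{k,j} = phi_{k-1,j} - phi_{kk} phi_{k-1,k-j},  j = 1..k-1.
Step k = 1:
  phi_11 = rho(1) = -0.1134.
Step k = 2:
  phi_22 = [rho(2) - phi_11 rho(1)] / [1 - phi_11 rho(1)] = [-0.5933 - (-0.1134)(-0.1134)] / [1 - (-0.1134)(-0.1134)]
         = -0.60615956 / 0.98714044 = -0.6141.
Therefore phi_{22} = -0.6141.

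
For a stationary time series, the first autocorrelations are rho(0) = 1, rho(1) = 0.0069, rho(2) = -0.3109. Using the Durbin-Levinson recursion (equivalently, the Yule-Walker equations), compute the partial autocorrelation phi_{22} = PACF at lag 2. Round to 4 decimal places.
\phi_{22} = -0.3110

The PACF at lag k is phi_{kk}, the last component of the solution
to the Yule-Walker system G_k phi = r_k where
  (G_k)_{ij} = rho(|i - j|), (r_k)_i = rho(i), i,j = 1..k.
Equivalently, Durbin-Levinson gives phi_{kk} iteratively:
  phi_{11} = rho(1)
  phi_{kk} = [rho(k) - sum_{j=1..k-1} phi_{k-1,j} rho(k-j)]
            / [1 - sum_{j=1..k-1} phi_{k-1,j} rho(j)],
  phi_{k,j} = phi_{k-1,j} - phi_{kk} phi_{k-1,k-j},  j = 1..k-1.
Step k = 1:
  phi_11 = rho(1) = 0.0069.
Step k = 2:
  phi_22 = [rho(2) - phi_11 rho(1)] / [1 - phi_11 rho(1)] = [-0.3109 - (0.0069)(0.0069)] / [1 - (0.0069)(0.0069)]
         = -0.31094761 / 0.99995239 = -0.311.
Therefore phi_{22} = -0.3110.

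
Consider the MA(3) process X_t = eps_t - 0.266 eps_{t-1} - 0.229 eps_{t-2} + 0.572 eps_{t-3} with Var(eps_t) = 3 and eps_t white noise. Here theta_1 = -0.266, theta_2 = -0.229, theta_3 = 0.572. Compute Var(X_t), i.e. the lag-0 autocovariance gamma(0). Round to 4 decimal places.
\gamma(0) = 4.3511

For an MA(q) process X_t = eps_t + sum_i theta_i eps_{t-i} with
Var(eps_t) = sigma^2, the variance is
  gamma(0) = sigma^2 * (1 + sum_i theta_i^2).
  sum_i theta_i^2 = (-0.266)^2 + (-0.229)^2 + (0.572)^2 = 0.070756 + 0.052441 + 0.327184 = 0.450381.
  gamma(0) = 3 * (1 + 0.450381) = 3 * 1.450381 = 4.351143, which rounds to 4.3511.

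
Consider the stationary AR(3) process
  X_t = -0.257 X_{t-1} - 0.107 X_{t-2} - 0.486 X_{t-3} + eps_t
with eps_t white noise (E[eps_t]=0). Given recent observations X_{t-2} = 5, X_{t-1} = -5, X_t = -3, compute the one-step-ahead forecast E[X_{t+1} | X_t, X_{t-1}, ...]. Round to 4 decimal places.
E[X_{t+1} \mid \mathcal F_t] = -1.1240

For an AR(p) model X_t = c + sum_i phi_i X_{t-i} + eps_t, the
one-step-ahead conditional mean is
  E[X_{t+1} | X_t, ...] = c + sum_i phi_i X_{t+1-i}.
Substitute known values:
  E[X_{t+1} | ...] = (-0.257) * (-3) + (-0.107) * (-5) + (-0.486) * (5)
                   = -1.1240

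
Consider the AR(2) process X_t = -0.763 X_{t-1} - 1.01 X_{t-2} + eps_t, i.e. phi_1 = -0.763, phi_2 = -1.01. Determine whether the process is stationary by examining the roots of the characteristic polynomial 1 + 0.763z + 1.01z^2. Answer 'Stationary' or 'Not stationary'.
\text{Not stationary}

The AR(p) characteristic polynomial is P(z) = 1 + 0.763z + 1.01z^2.
Stationarity requires all roots to lie outside the unit circle, i.e. |z| > 1 for every root.
Set 1 + (0.763) z + (1.01) z^2 = 0, i.e. a z^2 + b z + c = 0 with a = 1.01, b = 0.763, c = 1.
Discriminant D = b^2 - 4ac = (0.763)^2 - 4*(1.01)*1 = 0.582169 - (4.04) = -3.457831.
D < 0, so the roots are the complex-conjugate pair z = (-b +/- i sqrt(-D)) / (2a) = -0.3777 +/- 0.9206i.
For a conjugate pair |z|^2 = z * conj(z) = (product of roots) = c/a = 1/(1.01) = 0.990099, so |z| = sqrt(0.990099) = 0.995 for both roots.
Moduli of all roots: 0.9950, 0.9950.
All moduli strictly greater than 1? No.
Verdict: Not stationary.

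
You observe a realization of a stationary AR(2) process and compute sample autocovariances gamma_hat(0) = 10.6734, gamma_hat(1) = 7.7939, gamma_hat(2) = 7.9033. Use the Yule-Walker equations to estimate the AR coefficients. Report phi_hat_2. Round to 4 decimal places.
\hat\phi_{2} = 0.4440

The Yule-Walker equations for an AR(p) process read, in matrix form,
  Gamma_p phi = r_p,   with   (Gamma_p)_{ij} = gamma(|i - j|),
                       (r_p)_i = gamma(i),   i,j = 1..p.
Substitute the sample gammas (Toeplitz matrix and right-hand side of size 2):
  Gamma_p = [[10.6734, 7.7939], [7.7939, 10.6734]]
  r_p     = [7.7939, 7.9033]
Written out:
  10.6734 phi_1 + 7.7939 phi_2 = 7.7939
  7.7939 phi_1 + 10.6734 phi_2 = 7.9033
Solve by Cramer's rule:
  det = gamma(0)^2 - gamma(1)^2 = (10.6734)^2 - (7.7939)^2 = 113.92146756 - 60.74487721 = 53.17659035
  phi_hat_1 = [gamma(1) gamma(0) - gamma(1) gamma(2)] / det = [(7.7939)(10.6734) - (7.7939)(7.9033)] / 53.17659035 = 21.58988239 / 53.17659035 = 0.406
  phi_hat_2 = [gamma(0) gamma(2) - gamma(1)^2] / det = [(10.6734)(7.9033) - (7.7939)^2] / 53.17659035 = 23.61020501 / 53.17659035 = 0.444
So phi_hat = [0.4060, 0.4440].
Therefore phi_hat_2 = 0.4440.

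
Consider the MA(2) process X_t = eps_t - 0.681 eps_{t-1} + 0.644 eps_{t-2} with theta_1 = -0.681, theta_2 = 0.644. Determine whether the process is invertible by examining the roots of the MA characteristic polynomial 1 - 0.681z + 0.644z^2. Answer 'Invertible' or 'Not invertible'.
\text{Invertible}

The MA(q) characteristic polynomial is P(z) = 1 - 0.681z + 0.644z^2.
Invertibility requires all roots to lie outside the unit circle, i.e. |z| > 1 for every root.
Set 1 + (-0.681) z + (0.644) z^2 = 0, i.e. a z^2 + b z + c = 0 with a = 0.644, b = -0.681, c = 1.
Discriminant D = b^2 - 4ac = (-0.681)^2 - 4*(0.644)*1 = 0.463761 - (2.576) = -2.112239.
D < 0, so the roots are the complex-conjugate pair z = (-b +/- i sqrt(-D)) / (2a) = 0.5287 +/- 1.1284i.
For a conjugate pair |z|^2 = z * conj(z) = (product of roots) = c/a = 1/(0.644) = 1.552795, so |z| = sqrt(1.552795) = 1.2461 for both roots.
Moduli of all roots: 1.2461, 1.2461.
All moduli strictly greater than 1? Yes.
Verdict: Invertible.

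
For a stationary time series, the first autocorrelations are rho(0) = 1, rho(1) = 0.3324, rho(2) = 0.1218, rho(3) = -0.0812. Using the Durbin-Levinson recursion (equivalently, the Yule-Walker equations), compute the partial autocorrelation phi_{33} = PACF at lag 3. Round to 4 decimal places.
\phi_{33} = -0.1410

The PACF at lag k is phi_{kk}, the last component of the solution
to the Yule-Walker system G_k phi = r_k where
  (G_k)_{ij} = rho(|i - j|), (r_k)_i = rho(i), i,j = 1..k.
Equivalently, Durbin-Levinson gives phi_{kk} iteratively:
  phi_{11} = rho(1)
  phi_{kk} = [rho(k) - sum_{j=1..k-1} phi_{k-1,j} rho(k-j)]
            / [1 - sum_{j=1..k-1} phi_{k-1,j} rho(j)],
  phi_{k,j} = phi_{k-1,j} - phi_{kk} phi_{k-1,k-j},  j = 1..k-1.
Step k = 1:
  phi_11 = rho(1) = 0.3324.
Step k = 2:
  phi_22 = [rho(2) - phi_11 rho(1)] / [1 - phi_11 rho(1)] = [0.1218 - (0.3324)(0.3324)] / [1 - (0.3324)(0.3324)]
         = 0.01131024 / 0.88951024 = 0.012715.
  Update: phi_21 = phi_11 - phi_22 phi_11 = 0.3324 - (0.012715)(0.3324) = 0.328173.
Step k = 3:
  phi_33 = [rho(3) - phi_21 rho(2) - phi_22 rho(1)] / [1 - phi_21 rho(1) - phi_22 rho(2)]
    numerator   = -0.0812 - (0.328173)(0.1218) - (0.012715)(0.3324) = -0.12539804
    denominator = 1 - (0.328173)(0.3324) - (0.012715)(0.1218) = 0.88936643
  phi_33 = -0.12539804 / 0.88936643 = -0.141.
Therefore phi_{33} = -0.1410.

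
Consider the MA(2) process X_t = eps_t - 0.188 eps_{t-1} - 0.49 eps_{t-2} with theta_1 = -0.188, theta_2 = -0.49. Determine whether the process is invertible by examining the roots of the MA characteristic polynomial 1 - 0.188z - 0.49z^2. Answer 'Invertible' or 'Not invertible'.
\text{Invertible}

The MA(q) characteristic polynomial is P(z) = 1 - 0.188z - 0.49z^2.
Invertibility requires all roots to lie outside the unit circle, i.e. |z| > 1 for every root.
Set 1 + (-0.188) z + (-0.49) z^2 = 0, i.e. a z^2 + b z + c = 0 with a = -0.49, b = -0.188, c = 1.
Discriminant D = b^2 - 4ac = (-0.188)^2 - 4*(-0.49)*1 = 0.035344 - (-1.96) = 1.995344.
D >= 0, so the roots are real: z = (-b +/- sqrt(D)) / (2a) = (0.188 +/- 1.412566) / (-0.98).
  z_1 = (0.188 + 1.412566) / (-0.98) = -1.6332,   |z_1| = 1.6332.
  z_2 = (0.188 - 1.412566) / (-0.98) = 1.2496,   |z_2| = 1.2496.
Moduli of all roots: 1.6332, 1.2496.
All moduli strictly greater than 1? Yes.
Verdict: Invertible.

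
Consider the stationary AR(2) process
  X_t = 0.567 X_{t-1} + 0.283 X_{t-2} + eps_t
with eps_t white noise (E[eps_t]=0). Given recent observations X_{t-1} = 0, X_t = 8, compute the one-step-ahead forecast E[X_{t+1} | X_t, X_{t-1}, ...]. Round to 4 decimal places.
E[X_{t+1} \mid \mathcal F_t] = 4.5360

For an AR(p) model X_t = c + sum_i phi_i X_{t-i} + eps_t, the
one-step-ahead conditional mean is
  E[X_{t+1} | X_t, ...] = c + sum_i phi_i X_{t+1-i}.
Substitute known values:
  E[X_{t+1} | ...] = (0.567) * (8) + (0.283) * (0)
                   = 4.5360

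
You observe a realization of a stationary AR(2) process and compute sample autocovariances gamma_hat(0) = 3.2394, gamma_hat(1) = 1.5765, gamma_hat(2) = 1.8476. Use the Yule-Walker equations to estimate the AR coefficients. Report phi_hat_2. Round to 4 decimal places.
\hat\phi_{2} = 0.4370

The Yule-Walker equations for an AR(p) process read, in matrix form,
  Gamma_p phi = r_p,   with   (Gamma_p)_{ij} = gamma(|i - j|),
                       (r_p)_i = gamma(i),   i,j = 1..p.
Substitute the sample gammas (Toeplitz matrix and right-hand side of size 2):
  Gamma_p = [[3.2394, 1.5765], [1.5765, 3.2394]]
  r_p     = [1.5765, 1.8476]
Written out:
  3.2394 phi_1 + 1.5765 phi_2 = 1.5765
  1.5765 phi_1 + 3.2394 phi_2 = 1.8476
Solve by Cramer's rule:
  det = gamma(0)^2 - gamma(1)^2 = (3.2394)^2 - (1.5765)^2 = 10.49371236 - 2.48535225 = 8.00836011
  phi_hat_1 = [gamma(1) gamma(0) - gamma(1) gamma(2)] / det = [(1.5765)(3.2394) - (1.5765)(1.8476)] / 8.00836011 = 2.1941727 / 8.00836011 = 0.274
  phi_hat_2 = [gamma(0) gamma(2) - gamma(1)^2] / det = [(3.2394)(1.8476) - (1.5765)^2] / 8.00836011 = 3.49976319 / 8.00836011 = 0.437
So phi_hat = [0.2740, 0.4370].
Therefore phi_hat_2 = 0.4370.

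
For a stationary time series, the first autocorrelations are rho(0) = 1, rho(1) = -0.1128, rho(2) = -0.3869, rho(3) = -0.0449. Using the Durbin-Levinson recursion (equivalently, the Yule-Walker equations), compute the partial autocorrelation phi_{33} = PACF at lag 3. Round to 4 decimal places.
\phi_{33} = -0.1840

The PACF at lag k is phi_{kk}, the last component of the solution
to the Yule-Walker system G_k phi = r_k where
  (G_k)_{ij} = rho(|i - j|), (r_k)_i = rho(i), i,j = 1..k.
Equivalently, Durbin-Levinson gives phi_{kk} iteratively:
  phi_{11} = rho(1)
  phi_{kk} = [rho(k) - sum_{j=1..k-1} phi_{k-1,j} rho(k-j)]
            / [1 - sum_{j=1..k-1} phi_{k-1,j} rho(j)],
  phi_{k,j} = phi_{k-1,j} - phi_{kk} phi_{k-1,k-j},  j = 1..k-1.
Step k = 1:
  phi_11 = rho(1) = -0.1128.
Step k = 2:
  phi_22 = [rho(2) - phi_11 rho(1)] / [1 - phi_11 rho(1)] = [-0.3869 - (-0.1128)(-0.1128)] / [1 - (-0.1128)(-0.1128)]
         = -0.39962384 / 0.98727616 = -0.404774.
  Update: phi_21 = phi_11 - phi_22 phi_11 = -0.1128 - (-0.404774)(-0.1128) = -0.158459.
Step k = 3:
  phi_33 = [rho(3) - phi_21 rho(2) - phi_22 rho(1)] / [1 - phi_21 rho(1) - phi_22 rho(2)]
    numerator   = -0.0449 - (-0.158459)(-0.3869) - (-0.404774)(-0.1128) = -0.15186612
    denominator = 1 - (-0.158459)(-0.1128) - (-0.404774)(-0.3869) = 0.82551877
  phi_33 = -0.15186612 / 0.82551877 = -0.184.
Therefore phi_{33} = -0.1840.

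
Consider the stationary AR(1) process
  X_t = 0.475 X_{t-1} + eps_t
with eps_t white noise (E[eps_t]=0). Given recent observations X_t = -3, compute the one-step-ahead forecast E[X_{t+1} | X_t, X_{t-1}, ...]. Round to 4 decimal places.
E[X_{t+1} \mid \mathcal F_t] = -1.4250

For an AR(p) model X_t = c + sum_i phi_i X_{t-i} + eps_t, the
one-step-ahead conditional mean is
  E[X_{t+1} | X_t, ...] = c + sum_i phi_i X_{t+1-i}.
Substitute known values:
  E[X_{t+1} | ...] = (0.475) * (-3)
                   = -1.4250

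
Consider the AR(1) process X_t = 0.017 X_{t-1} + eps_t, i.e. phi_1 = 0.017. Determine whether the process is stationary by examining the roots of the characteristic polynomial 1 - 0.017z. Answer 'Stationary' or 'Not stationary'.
\text{Stationary}

The AR(p) characteristic polynomial is P(z) = 1 - 0.017z.
Stationarity requires all roots to lie outside the unit circle, i.e. |z| > 1 for every root.
This is linear in z: 1 + (-0.017) z = 0  =>  z = -1/(-0.017) = 58.823529,  |z| = 58.823529.
Moduli of all roots: 58.8235.
All moduli strictly greater than 1? Yes.
Verdict: Stationary.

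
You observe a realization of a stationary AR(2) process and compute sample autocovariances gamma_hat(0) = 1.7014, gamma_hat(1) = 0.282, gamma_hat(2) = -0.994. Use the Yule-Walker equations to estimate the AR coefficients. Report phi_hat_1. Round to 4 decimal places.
\hat\phi_{1} = 0.2700

The Yule-Walker equations for an AR(p) process read, in matrix form,
  Gamma_p phi = r_p,   with   (Gamma_p)_{ij} = gamma(|i - j|),
                       (r_p)_i = gamma(i),   i,j = 1..p.
Substitute the sample gammas (Toeplitz matrix and right-hand side of size 2):
  Gamma_p = [[1.7014, 0.282], [0.282, 1.7014]]
  r_p     = [0.282, -0.994]
Written out:
  1.7014 phi_1 + 0.282 phi_2 = 0.282
  0.282 phi_1 + 1.7014 phi_2 = -0.994
Solve by Cramer's rule:
  det = gamma(0)^2 - gamma(1)^2 = (1.7014)^2 - (0.282)^2 = 2.89476196 - 0.079524 = 2.81523796
  phi_hat_1 = [gamma(1) gamma(0) - gamma(1) gamma(2)] / det = [(0.282)(1.7014) - (0.282)(-0.994)] / 2.81523796 = 0.7601028 / 2.81523796 = 0.27
  phi_hat_2 = [gamma(0) gamma(2) - gamma(1)^2] / det = [(1.7014)(-0.994) - (0.282)^2] / 2.81523796 = -1.7707156 / 2.81523796 = -0.629
So phi_hat = [0.2700, -0.6290].
Therefore phi_hat_1 = 0.2700.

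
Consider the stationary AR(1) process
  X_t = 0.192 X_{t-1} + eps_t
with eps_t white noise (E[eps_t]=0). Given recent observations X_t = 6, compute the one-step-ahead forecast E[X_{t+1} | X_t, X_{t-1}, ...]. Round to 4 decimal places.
E[X_{t+1} \mid \mathcal F_t] = 1.1520

For an AR(p) model X_t = c + sum_i phi_i X_{t-i} + eps_t, the
one-step-ahead conditional mean is
  E[X_{t+1} | X_t, ...] = c + sum_i phi_i X_{t+1-i}.
Substitute known values:
  E[X_{t+1} | ...] = (0.192) * (6)
                   = 1.1520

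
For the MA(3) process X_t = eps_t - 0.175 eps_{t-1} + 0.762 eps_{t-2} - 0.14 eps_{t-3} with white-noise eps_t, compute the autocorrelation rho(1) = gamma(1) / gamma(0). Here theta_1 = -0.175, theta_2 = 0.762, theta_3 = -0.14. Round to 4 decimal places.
\rho(1) = -0.2545

For an MA(q) process with theta_0 = 1, the autocovariance is
  gamma(k) = sigma^2 * sum_{i=0..q-k} theta_i * theta_{i+k},
and rho(k) = gamma(k) / gamma(0). Sigma^2 cancels.
  numerator   = (1)*(-0.175) + (-0.175)*(0.762) + (0.762)*(-0.14) = -0.41503.
  denominator = (1)^2 + (-0.175)^2 + (0.762)^2 + (-0.14)^2 = 1.630869.
  rho(1) = -0.41503 / 1.630869 = -0.2545.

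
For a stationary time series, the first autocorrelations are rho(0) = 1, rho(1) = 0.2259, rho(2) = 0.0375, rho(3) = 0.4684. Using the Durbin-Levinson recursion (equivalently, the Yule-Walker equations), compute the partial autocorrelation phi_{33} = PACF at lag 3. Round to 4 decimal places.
\phi_{33} = 0.4880

The PACF at lag k is phi_{kk}, the last component of the solution
to the Yule-Walker system G_k phi = r_k where
  (G_k)_{ij} = rho(|i - j|), (r_k)_i = rho(i), i,j = 1..k.
Equivalently, Durbin-Levinson gives phi_{kk} iteratively:
  phi_{11} = rho(1)
  phi_{kk} = [rho(k) - sum_{j=1..k-1} phi_{k-1,j} rho(k-j)]
            / [1 - sum_{j=1..k-1} phi_{k-1,j} rho(j)],
  phi_{k,j} = phi_{k-1,j} - phi_{kk} phi_{k-1,k-j},  j = 1..k-1.
Step k = 1:
  phi_11 = rho(1) = 0.2259.
Step k = 2:
  phi_22 = [rho(2) - phi_11 rho(1)] / [1 - phi_11 rho(1)] = [0.0375 - (0.2259)(0.2259)] / [1 - (0.2259)(0.2259)]
         = -0.01353081 / 0.94896919 = -0.014258.
  Update: phi_21 = phi_11 - phi_22 phi_11 = 0.2259 - (-0.014258)(0.2259) = 0.229121.
Step k = 3:
  phi_33 = [rho(3) - phi_21 rho(2) - phi_22 rho(1)] / [1 - phi_21 rho(1) - phi_22 rho(2)]
    numerator   = 0.4684 - (0.229121)(0.0375) - (-0.014258)(0.2259) = 0.46302894
    denominator = 1 - (0.229121)(0.2259) - (-0.014258)(0.0375) = 0.94877626
  phi_33 = 0.46302894 / 0.94877626 = 0.488.
Therefore phi_{33} = 0.4880.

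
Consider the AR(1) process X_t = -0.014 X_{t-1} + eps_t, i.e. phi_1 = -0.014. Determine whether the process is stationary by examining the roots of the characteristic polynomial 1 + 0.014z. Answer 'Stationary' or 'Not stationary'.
\text{Stationary}

The AR(p) characteristic polynomial is P(z) = 1 + 0.014z.
Stationarity requires all roots to lie outside the unit circle, i.e. |z| > 1 for every root.
This is linear in z: 1 + (0.014) z = 0  =>  z = -1/(0.014) = -71.428571,  |z| = 71.428571.
Moduli of all roots: 71.4286.
All moduli strictly greater than 1? Yes.
Verdict: Stationary.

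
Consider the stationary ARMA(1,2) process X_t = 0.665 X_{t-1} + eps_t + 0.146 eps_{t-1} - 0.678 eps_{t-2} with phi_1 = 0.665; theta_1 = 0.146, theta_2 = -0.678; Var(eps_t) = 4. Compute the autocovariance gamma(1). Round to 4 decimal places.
\gamma(1) = 2.8858

Multiply the model equation by X_{t-k} and take expectations. With theta_0 = psi_0 = 1 and psi_j the MA(infinity) weights, this gives
  gamma(k) - sum_i phi_i gamma(k-i) = c_k,
  c_k = sigma^2 * sum_{j=k..q} theta_j psi_{j-k}   (c_k = 0 for k > q),
using gamma(-m) = gamma(m).
psi-weights needed (psi_j = theta_j + sum_i phi_i psi_{j-i}):
  psi_1 = theta_1 + phi_1 = 0.146 + (0.665) = 0.811
  psi_2 = theta_2 + phi_1 psi_1 = -0.678 + (0.665)(0.811) = -0.138685
Right-hand sides:
  c_0 = sigma^2 (1 + theta_1 psi_1 + theta_2 psi_2) = 4 * (1 + (0.146)(0.811) + (-0.678)(-0.138685)) = 4 * 1.212434 = 4.849738
  c_1 = sigma^2 (theta_1 + theta_2 psi_1) = 4 * (0.146 + (-0.678)(0.811)) = -1.615432
  c_2 = sigma^2 theta_2 = 4 * (-0.678) = -2.712
Equations for k = 0 and k = 1 (AR order 1):
  gamma(0) = phi_1 gamma(1) + c_0
  gamma(1) = phi_1 gamma(0) + c_1
Substituting the second into the first: gamma(0) (1 - phi_1^2) = c_0 + phi_1 c_1, so
  gamma(0) = (c_0 + phi_1 c_1) / (1 - phi_1^2) = (4.849738 + (0.665)(-1.615432)) / (1 - (0.665)^2) = 3.775475 / 0.557775 = 6.768814.
  gamma(1) = phi_1 gamma(0) + c_1 = (0.665)(6.768814) + (-1.615432) = 2.88583.
Therefore gamma(1) = 2.8858 (to 4 decimal places).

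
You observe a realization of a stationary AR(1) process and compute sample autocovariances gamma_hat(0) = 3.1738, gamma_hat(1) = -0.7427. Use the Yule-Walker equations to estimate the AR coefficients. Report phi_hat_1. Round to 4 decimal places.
\hat\phi_{1} = -0.2340

The Yule-Walker equations for an AR(p) process read, in matrix form,
  Gamma_p phi = r_p,   with   (Gamma_p)_{ij} = gamma(|i - j|),
                       (r_p)_i = gamma(i),   i,j = 1..p.
Substitute the sample gammas (Toeplitz matrix and right-hand side of size 1):
  Gamma_p = [[3.1738]]
  r_p     = [-0.7427]
With p = 1 this is the single equation gamma(0) phi_1 = gamma(1):
  phi_hat_1 = gamma(1) / gamma(0) = -0.7427 / 3.1738 = -0.2340.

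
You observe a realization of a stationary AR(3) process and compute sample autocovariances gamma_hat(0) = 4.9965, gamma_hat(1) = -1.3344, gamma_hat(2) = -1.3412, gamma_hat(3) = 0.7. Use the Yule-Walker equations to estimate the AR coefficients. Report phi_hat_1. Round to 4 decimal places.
\hat\phi_{1} = -0.3900

The Yule-Walker equations for an AR(p) process read, in matrix form,
  Gamma_p phi = r_p,   with   (Gamma_p)_{ij} = gamma(|i - j|),
                       (r_p)_i = gamma(i),   i,j = 1..p.
Substitute the sample gammas (Toeplitz matrix and right-hand side of size 3):
  Gamma_p = [[4.9965, -1.3344, -1.3412], [-1.3344, 4.9965, -1.3344], [-1.3412, -1.3344, 4.9965]]
  r_p     = [-1.3344, -1.3412, 0.7]
Written out (R1..R3):
  (R1) 4.9965 phi_1 - 1.3344 phi_2 - 1.3412 phi_3 = -1.3344
  (R2) -1.3344 phi_1 + 4.9965 phi_2 - 1.3344 phi_3 = -1.3412
  (R3) -1.3412 phi_1 - 1.3344 phi_2 + 4.9965 phi_3 = 0.7
Gaussian elimination:
  R2 <- R2 - (-1.3344/4.9965) R1 = R2 - (-0.267067) R1:  4.640126 phi_2 - 1.69259 phi_3 = -1.697574
  R3 <- R3 - (-1.3412/4.9965) R1 = R3 - (-0.268428) R1:  -1.69259 phi_2 + 4.636485 phi_3 = 0.34181
  R3 <- R3 - (-1.69259/4.640126) R2 = R3 - (-0.364772) R2:  4.019074 phi_3 = -0.277419
Back-substitution:
  phi_hat_3 = -0.277419 / 4.019074 = -0.069025
  phi_hat_2 = (-1.697574 - (-1.69259)(-0.069025)) / 4.640126 = -0.391025
  phi_hat_1 = (-1.3344 - (-1.3344)(-0.391025) - (-1.3412)(-0.069025)) / 4.9965 = -0.390025
So phi_hat = [-0.3900, -0.3910, -0.0690].
Therefore phi_hat_1 = -0.3900.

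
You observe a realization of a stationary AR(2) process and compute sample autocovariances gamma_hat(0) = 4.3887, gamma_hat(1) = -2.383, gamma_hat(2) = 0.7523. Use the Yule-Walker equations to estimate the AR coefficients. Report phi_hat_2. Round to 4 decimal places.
\hat\phi_{2} = -0.1750

The Yule-Walker equations for an AR(p) process read, in matrix form,
  Gamma_p phi = r_p,   with   (Gamma_p)_{ij} = gamma(|i - j|),
                       (r_p)_i = gamma(i),   i,j = 1..p.
Substitute the sample gammas (Toeplitz matrix and right-hand side of size 2):
  Gamma_p = [[4.3887, -2.383], [-2.383, 4.3887]]
  r_p     = [-2.383, 0.7523]
Written out:
  4.3887 phi_1 - 2.383 phi_2 = -2.383
  -2.383 phi_1 + 4.3887 phi_2 = 0.7523
Solve by Cramer's rule:
  det = gamma(0)^2 - gamma(1)^2 = (4.3887)^2 - (-2.383)^2 = 19.26068769 - 5.678689 = 13.58199869
  phi_hat_1 = [gamma(1) gamma(0) - gamma(1) gamma(2)] / det = [(-2.383)(4.3887) - (-2.383)(0.7523)] / 13.58199869 = -8.6655412 / 13.58199869 = -0.638
  phi_hat_2 = [gamma(0) gamma(2) - gamma(1)^2] / det = [(4.3887)(0.7523) - (-2.383)^2] / 13.58199869 = -2.37706999 / 13.58199869 = -0.175
So phi_hat = [-0.6380, -0.1750].
Therefore phi_hat_2 = -0.1750.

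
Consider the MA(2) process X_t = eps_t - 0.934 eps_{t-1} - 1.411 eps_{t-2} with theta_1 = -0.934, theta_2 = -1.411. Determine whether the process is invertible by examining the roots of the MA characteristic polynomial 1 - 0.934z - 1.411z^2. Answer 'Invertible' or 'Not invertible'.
\text{Not invertible}

The MA(q) characteristic polynomial is P(z) = 1 - 0.934z - 1.411z^2.
Invertibility requires all roots to lie outside the unit circle, i.e. |z| > 1 for every root.
Set 1 + (-0.934) z + (-1.411) z^2 = 0, i.e. a z^2 + b z + c = 0 with a = -1.411, b = -0.934, c = 1.
Discriminant D = b^2 - 4ac = (-0.934)^2 - 4*(-1.411)*1 = 0.872356 - (-5.644) = 6.516356.
D >= 0, so the roots are real: z = (-b +/- sqrt(D)) / (2a) = (0.934 +/- 2.552715) / (-2.822).
  z_1 = (0.934 + 2.552715) / (-2.822) = -1.2355,   |z_1| = 1.2355.
  z_2 = (0.934 - 2.552715) / (-2.822) = 0.5736,   |z_2| = 0.5736.
Moduli of all roots: 1.2355, 0.5736.
All moduli strictly greater than 1? No.
Verdict: Not invertible.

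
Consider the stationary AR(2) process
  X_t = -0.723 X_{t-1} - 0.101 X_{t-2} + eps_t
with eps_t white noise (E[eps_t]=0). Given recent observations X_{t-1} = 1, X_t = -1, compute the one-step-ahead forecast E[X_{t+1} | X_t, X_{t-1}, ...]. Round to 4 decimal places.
E[X_{t+1} \mid \mathcal F_t] = 0.6220

For an AR(p) model X_t = c + sum_i phi_i X_{t-i} + eps_t, the
one-step-ahead conditional mean is
  E[X_{t+1} | X_t, ...] = c + sum_i phi_i X_{t+1-i}.
Substitute known values:
  E[X_{t+1} | ...] = (-0.723) * (-1) + (-0.101) * (1)
                   = 0.6220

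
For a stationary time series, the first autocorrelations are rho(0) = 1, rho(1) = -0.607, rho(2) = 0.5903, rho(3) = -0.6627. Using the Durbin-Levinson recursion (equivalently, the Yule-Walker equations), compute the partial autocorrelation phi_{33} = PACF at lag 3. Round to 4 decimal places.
\phi_{33} = -0.3920

The PACF at lag k is phi_{kk}, the last component of the solution
to the Yule-Walker system G_k phi = r_k where
  (G_k)_{ij} = rho(|i - j|), (r_k)_i = rho(i), i,j = 1..k.
Equivalently, Durbin-Levinson gives phi_{kk} iteratively:
  phi_{11} = rho(1)
  phi_{kk} = [rho(k) - sum_{j=1..k-1} phi_{k-1,j} rho(k-j)]
            / [1 - sum_{j=1..k-1} phi_{k-1,j} rho(j)],
  phi_{k,j} = phi_{k-1,j} - phi_{kk} phi_{k-1,k-j},  j = 1..k-1.
Step k = 1:
  phi_11 = rho(1) = -0.607.
Step k = 2:
  phi_22 = [rho(2) - phi_11 rho(1)] / [1 - phi_11 rho(1)] = [0.5903 - (-0.607)(-0.607)] / [1 - (-0.607)(-0.607)]
         = 0.221851 / 0.631551 = 0.35128.
  Update: phi_21 = phi_11 - phi_22 phi_11 = -0.607 - (0.35128)(-0.607) = -0.393773.
Step k = 3:
  phi_33 = [rho(3) - phi_21 rho(2) - phi_22 rho(1)] / [1 - phi_21 rho(1) - phi_22 rho(2)]
    numerator   = -0.6627 - (-0.393773)(0.5903) - (0.35128)(-0.607) = -0.21702891
    denominator = 1 - (-0.393773)(-0.607) - (0.35128)(0.5903) = 0.55361926
  phi_33 = -0.21702891 / 0.55361926 = -0.392.
Therefore phi_{33} = -0.3920.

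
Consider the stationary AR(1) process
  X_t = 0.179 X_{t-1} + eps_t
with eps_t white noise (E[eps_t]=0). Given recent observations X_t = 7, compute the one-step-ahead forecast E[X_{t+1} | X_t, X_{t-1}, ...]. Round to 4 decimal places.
E[X_{t+1} \mid \mathcal F_t] = 1.2530

For an AR(p) model X_t = c + sum_i phi_i X_{t-i} + eps_t, the
one-step-ahead conditional mean is
  E[X_{t+1} | X_t, ...] = c + sum_i phi_i X_{t+1-i}.
Substitute known values:
  E[X_{t+1} | ...] = (0.179) * (7)
                   = 1.2530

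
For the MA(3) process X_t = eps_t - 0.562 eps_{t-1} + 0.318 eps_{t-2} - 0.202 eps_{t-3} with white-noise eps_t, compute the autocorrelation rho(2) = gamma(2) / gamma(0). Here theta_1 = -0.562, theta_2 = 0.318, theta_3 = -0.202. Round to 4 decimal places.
\rho(2) = 0.2960

For an MA(q) process with theta_0 = 1, the autocovariance is
  gamma(k) = sigma^2 * sum_{i=0..q-k} theta_i * theta_{i+k},
and rho(k) = gamma(k) / gamma(0). Sigma^2 cancels.
  numerator   = (1)*(0.318) + (-0.562)*(-0.202) = 0.431524.
  denominator = (1)^2 + (-0.562)^2 + (0.318)^2 + (-0.202)^2 = 1.457772.
  rho(2) = 0.431524 / 1.457772 = 0.2960.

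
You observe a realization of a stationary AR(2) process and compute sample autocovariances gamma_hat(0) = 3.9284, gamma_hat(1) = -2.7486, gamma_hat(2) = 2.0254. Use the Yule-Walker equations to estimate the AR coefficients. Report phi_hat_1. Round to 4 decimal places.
\hat\phi_{1} = -0.6640

The Yule-Walker equations for an AR(p) process read, in matrix form,
  Gamma_p phi = r_p,   with   (Gamma_p)_{ij} = gamma(|i - j|),
                       (r_p)_i = gamma(i),   i,j = 1..p.
Substitute the sample gammas (Toeplitz matrix and right-hand side of size 2):
  Gamma_p = [[3.9284, -2.7486], [-2.7486, 3.9284]]
  r_p     = [-2.7486, 2.0254]
Written out:
  3.9284 phi_1 - 2.7486 phi_2 = -2.7486
  -2.7486 phi_1 + 3.9284 phi_2 = 2.0254
Solve by Cramer's rule:
  det = gamma(0)^2 - gamma(1)^2 = (3.9284)^2 - (-2.7486)^2 = 15.43232656 - 7.55480196 = 7.8775246
  phi_hat_1 = [gamma(1) gamma(0) - gamma(1) gamma(2)] / det = [(-2.7486)(3.9284) - (-2.7486)(2.0254)] / 7.8775246 = -5.2305858 / 7.8775246 = -0.664
  phi_hat_2 = [gamma(0) gamma(2) - gamma(1)^2] / det = [(3.9284)(2.0254) - (-2.7486)^2] / 7.8775246 = 0.4017794 / 7.8775246 = 0.051
So phi_hat = [-0.6640, 0.0510].
Therefore phi_hat_1 = -0.6640.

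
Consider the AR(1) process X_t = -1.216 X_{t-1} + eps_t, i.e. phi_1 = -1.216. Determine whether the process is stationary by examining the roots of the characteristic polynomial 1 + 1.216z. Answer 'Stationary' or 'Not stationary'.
\text{Not stationary}

The AR(p) characteristic polynomial is P(z) = 1 + 1.216z.
Stationarity requires all roots to lie outside the unit circle, i.e. |z| > 1 for every root.
This is linear in z: 1 + (1.216) z = 0  =>  z = -1/(1.216) = -0.822368,  |z| = 0.822368.
Moduli of all roots: 0.8224.
All moduli strictly greater than 1? No.
Verdict: Not stationary.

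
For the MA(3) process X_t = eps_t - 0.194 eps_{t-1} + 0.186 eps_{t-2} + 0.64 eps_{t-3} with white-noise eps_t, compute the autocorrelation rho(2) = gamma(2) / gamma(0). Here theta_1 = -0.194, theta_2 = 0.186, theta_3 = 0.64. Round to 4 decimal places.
\rho(2) = 0.0417

For an MA(q) process with theta_0 = 1, the autocovariance is
  gamma(k) = sigma^2 * sum_{i=0..q-k} theta_i * theta_{i+k},
and rho(k) = gamma(k) / gamma(0). Sigma^2 cancels.
  numerator   = (1)*(0.186) + (-0.194)*(0.64) = 0.06184.
  denominator = (1)^2 + (-0.194)^2 + (0.186)^2 + (0.64)^2 = 1.481832.
  rho(2) = 0.06184 / 1.481832 = 0.0417.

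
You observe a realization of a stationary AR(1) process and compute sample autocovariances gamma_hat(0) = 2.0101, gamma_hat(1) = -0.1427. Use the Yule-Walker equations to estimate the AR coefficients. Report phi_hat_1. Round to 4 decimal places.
\hat\phi_{1} = -0.0710

The Yule-Walker equations for an AR(p) process read, in matrix form,
  Gamma_p phi = r_p,   with   (Gamma_p)_{ij} = gamma(|i - j|),
                       (r_p)_i = gamma(i),   i,j = 1..p.
Substitute the sample gammas (Toeplitz matrix and right-hand side of size 1):
  Gamma_p = [[2.0101]]
  r_p     = [-0.1427]
With p = 1 this is the single equation gamma(0) phi_1 = gamma(1):
  phi_hat_1 = gamma(1) / gamma(0) = -0.1427 / 2.0101 = -0.0710.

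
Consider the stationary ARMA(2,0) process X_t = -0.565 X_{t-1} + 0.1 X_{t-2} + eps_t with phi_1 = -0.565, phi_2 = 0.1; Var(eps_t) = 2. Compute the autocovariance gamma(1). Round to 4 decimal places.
\gamma(1) = -2.0932

Multiply the model equation by X_{t-k} and take expectations. With theta_0 = psi_0 = 1 and psi_j the MA(infinity) weights, this gives
  gamma(k) - sum_i phi_i gamma(k-i) = c_k,
  c_k = sigma^2 * sum_{j=k..q} theta_j psi_{j-k}   (c_k = 0 for k > q),
using gamma(-m) = gamma(m).
Pure AR (q = 0): c_0 = sigma^2 = 2, c_k = 0 for k >= 1.
Equations for k = 0, 1, 2 (AR order 2, c_2 = 0):
  (E0) gamma(0) = phi_1 gamma(1) + phi_2 gamma(2) + c_0
  (E1) gamma(1) = phi_1 gamma(0) + phi_2 gamma(1) + c_1
  (E2) gamma(2) = phi_1 gamma(1) + phi_2 gamma(0)
From (E1): gamma(1) = A gamma(0) + B with
  A = phi_1 / (1 - phi_2) = -0.565 / 0.9 = -0.627778,   B = c_1 / (1 - phi_2) = 0 / 0.9 = 0.
Insert (E2) into (E0): gamma(0) (1 - phi_2^2) = phi_1 (1 + phi_2) gamma(1) + c_0.
  phi_1 (1 + phi_2) = (-0.565)(1.1) = -0.6215,   1 - phi_2^2 = 0.99.
Replace gamma(1) by A gamma(0) + B and collect gamma(0):
  gamma(0) [0.99 - (-0.6215)(-0.627778)] = c_0 = 2
  gamma(0) * 0.599836 = 2
  gamma(0) = 2 / 0.599836 = 3.334244.
  gamma(1) = A gamma(0) = (-0.627778)(3.334244) = -2.093164.
Therefore gamma(1) = -2.0932 (to 4 decimal places).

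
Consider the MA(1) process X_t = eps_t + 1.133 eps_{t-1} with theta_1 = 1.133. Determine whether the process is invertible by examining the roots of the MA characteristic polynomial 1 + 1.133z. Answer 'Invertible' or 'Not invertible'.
\text{Not invertible}

The MA(q) characteristic polynomial is P(z) = 1 + 1.133z.
Invertibility requires all roots to lie outside the unit circle, i.e. |z| > 1 for every root.
This is linear in z: 1 + (1.133) z = 0  =>  z = -1/(1.133) = -0.882613,  |z| = 0.882613.
Moduli of all roots: 0.8826.
All moduli strictly greater than 1? No.
Verdict: Not invertible.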